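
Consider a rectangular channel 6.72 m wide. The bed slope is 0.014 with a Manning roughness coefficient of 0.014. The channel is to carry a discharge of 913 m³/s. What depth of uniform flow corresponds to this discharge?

Manning's equation rearranged: A R^(2/3) = nQ / (1·√S) = 0.014 × 913 / (√0.014) = 108.
Trying y = 10.6 m: A R^(2/3) = 133 — too large.
Trying y = 8.88 m: A R^(2/3) = 108.1 — matches.

y_n = 8.88 m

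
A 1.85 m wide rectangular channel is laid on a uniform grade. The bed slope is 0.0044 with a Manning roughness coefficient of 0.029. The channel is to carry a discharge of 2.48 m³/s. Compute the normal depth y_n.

Manning's equation rearranged: A R^(2/3) = nQ / (1·√S) = 0.029 × 2.48 / (√0.0044) = 1.084.
Trying y = 1.16 m: A R^(2/3) = 1.378 — high.
Trying y = 0.966 m: A R^(2/3) = 1.084 — ≈ 1.084.

y_n = 0.966 m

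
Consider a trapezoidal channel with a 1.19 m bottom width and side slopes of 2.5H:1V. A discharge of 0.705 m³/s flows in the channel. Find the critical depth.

y_c = 0.271 m

At critical depth, Q² T / (g A³) = 1, i.e. A³/T = Q²/g = 0.705²/9.81 = 0.05067.
At y = 0.198 m: A³/T = 0.01703 — too small.
At y = 0.271 m: A³/T = 0.05093 — close enough.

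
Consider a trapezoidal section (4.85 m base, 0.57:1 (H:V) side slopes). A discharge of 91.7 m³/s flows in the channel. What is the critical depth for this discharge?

At critical depth, Q² T / (g A³) = 1, i.e. A³/T = Q²/g = 91.7²/9.81 = 857.2.
At y = 3.61 m: A³/T = 1730 — over.
At y = 2.33 m: A³/T = 397.4 — short.
At y = 2.94 m: A³/T = 861.1 — ≈ 857.2.

y_c = 2.94 m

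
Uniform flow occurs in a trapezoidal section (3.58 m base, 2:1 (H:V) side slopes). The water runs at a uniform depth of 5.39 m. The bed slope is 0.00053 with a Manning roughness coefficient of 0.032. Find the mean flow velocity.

With bottom width b = 3.58 m and side slope z = 2: A = (b + zy)y = (3.58 + 2×5.39)×5.39 = 77.4 m²; P = b + 2y√(1+z²) = 3.58 + 2×5.39×2.236 = 27.68 m.
Hydraulic radius R = A/P = 77.4/27.68 = 2.796 m.
From Manning's equation, V = (1/n) R^(2/3) S^(1/2) = (1/0.032) × 2.796^(2/3) × 0.00053^(1/2) = 1.43 m/s.

V = 1.43 m/s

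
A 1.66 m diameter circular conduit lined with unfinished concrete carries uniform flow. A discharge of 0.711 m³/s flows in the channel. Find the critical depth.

y_c = 0.413 m

At critical depth, Q² T / (g A³) = 1, i.e. A³/T = Q²/g = 0.711²/9.81 = 0.05153.
Try y = 0.359 m: A³/T = 0.02992 — short.
Try y = 0.502 m: A³/T = 0.1104 — over.
Try y = 0.413 m: A³/T = 0.05171 — ≈ 0.05153.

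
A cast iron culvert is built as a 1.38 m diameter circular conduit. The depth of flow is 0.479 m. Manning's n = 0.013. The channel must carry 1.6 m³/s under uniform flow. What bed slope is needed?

For a circular section of diameter D = 1.38 m at depth y = 0.479 m, the central angle is θ = 2 arccos(1 − 2y/D) = 2.52 rad. Then A = (D²/8)(θ − sin θ) = 0.4613 m² and P = Dθ/2 = 1.739 m.
Hydraulic radius R = A/P = 0.4613/1.739 = 0.2653 m.
From Manning's equation, S = [nQ / (1 A R^(2/3))]² = [0.013 × 1.6 / (1 × 0.4613 × 0.2653^(2/3))]² = 0.0119.

S = 0.0119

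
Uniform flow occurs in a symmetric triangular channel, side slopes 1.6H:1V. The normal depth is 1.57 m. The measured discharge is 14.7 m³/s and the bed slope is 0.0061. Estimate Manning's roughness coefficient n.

n = 0.016

For a triangular section with side slope z = 1.6: A = zy² = 1.6×1.57² = 3.944 m²; P = 2y√(1+z²) = 2×1.57×1.887 = 5.925 m.
Hydraulic radius R = A/P = 3.944/5.925 = 0.6657 m.
Rearranging Manning's equation: n = (1/Q) A R^(2/3) S^(1/2) = (1/14.7) × 3.944 × 0.6657^(2/3) × √0.0061 = 0.016.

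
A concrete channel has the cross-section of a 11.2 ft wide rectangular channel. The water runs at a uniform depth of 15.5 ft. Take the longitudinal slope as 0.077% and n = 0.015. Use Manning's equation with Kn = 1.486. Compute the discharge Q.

Flow area A = b·y = 11.2 × 15.5 = 173.6 ft². Wetted perimeter P = b + 2y = 11.2 + 2×15.5 = 42.2 ft.
Hydraulic radius R = A/P = 173.6/42.2 = 4.114 ft.
Manning's equation: Q = (1.486/n) A R^(2/3) S^(1/2) = (1.486/0.015) × 173.6 × 4.114^(2/3) × 0.00077^(1/2) = 1230 ft³/s.

Q = 1230 ft³/s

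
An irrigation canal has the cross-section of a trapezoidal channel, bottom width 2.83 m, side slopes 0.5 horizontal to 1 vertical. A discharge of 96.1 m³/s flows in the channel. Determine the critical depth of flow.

At critical depth, Q² T / (g A³) = 1, i.e. A³/T = Q²/g = 96.1²/9.81 = 941.4.
Trying y = 4.58 m: A³/T = 1740 — too large.
Trying y = 2.77 m: A³/T = 284.2 — too small.
Trying y = 3.88 m: A³/T = 944.8 — ≈ 941.4.

y_c = 3.88 m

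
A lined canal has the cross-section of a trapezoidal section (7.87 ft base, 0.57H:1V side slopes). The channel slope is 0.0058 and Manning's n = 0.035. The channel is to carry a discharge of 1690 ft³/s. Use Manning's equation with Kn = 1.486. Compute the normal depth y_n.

y_n = 12.1 ft

Manning's equation rearranged: A R^(2/3) = nQ / (1.486·√S) = 0.035 × 1690 / (1.486 × √0.0058) = 522.7.
At y = 15.4 ft: A R^(2/3) = 838.8 — too large.
At y = 8.38 ft: A R^(2/3) = 262.7 — too small.
At y = 12.1 ft: A R^(2/3) = 522.6 — ≈ 522.7.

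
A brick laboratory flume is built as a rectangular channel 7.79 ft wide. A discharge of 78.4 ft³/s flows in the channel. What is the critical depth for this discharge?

y_c = 1.47 ft

For a rectangular channel, critical depth y_c = (q²/g)^(1/3) where q = Q/b = 78.4/7.79 = 10.06 ft²/s.
So y_c = (10.06²/32.2)^(1/3) = 1.47 ft.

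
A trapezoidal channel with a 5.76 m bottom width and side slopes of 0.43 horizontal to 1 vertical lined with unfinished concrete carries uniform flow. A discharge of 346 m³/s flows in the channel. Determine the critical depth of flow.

At critical depth, Q² T / (g A³) = 1, i.e. A³/T = Q²/g = 346²/9.81 = 12200.
At y = 7.01 m: A³/T = 19740 — over.
At y = 6.11 m: A³/T = 12220 — matches.

y_c = 6.11 m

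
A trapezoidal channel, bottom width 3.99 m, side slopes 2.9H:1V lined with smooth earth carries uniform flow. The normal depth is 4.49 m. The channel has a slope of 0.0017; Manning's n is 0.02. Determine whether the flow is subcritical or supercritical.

With bottom width b = 3.99 m and side slope z = 2.9: A = (b + zy)y = (3.99 + 2.9×4.49)×4.49 = 76.38 m²; P = b + 2y√(1+z²) = 3.99 + 2×4.49×3.068 = 31.54 m.
Hydraulic radius R = A/P = 76.38/31.54 = 2.422 m.
V = (1/n) R^(2/3) √S = (1/0.02) × 2.422^(2/3) × √0.0017 = 3.718 m/s. Hydraulic depth D_h = A/T = 76.38/30.03 = 2.543 m.
Froude number Fr = V/√(g·D_h) = 3.718/√(9.81×2.543) = 0.744, which is less than 1, so the flow is subcritical.

subcritical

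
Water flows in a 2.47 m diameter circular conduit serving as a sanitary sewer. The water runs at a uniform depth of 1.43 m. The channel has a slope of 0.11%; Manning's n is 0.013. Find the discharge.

Q = 5.63 m³/s

For a circular section of diameter D = 2.47 m at depth y = 1.43 m, the central angle is θ = 2 arccos(1 − 2y/D) = 3.459 rad. Then A = (D²/8)(θ − sin θ) = 2.875 m² and P = Dθ/2 = 4.272 m.
Hydraulic radius R = A/P = 2.875/4.272 = 0.6732 m.
Manning's equation: Q = (1/n) A R^(2/3) S^(1/2) = (1/0.013) × 2.875 × 0.6732^(2/3) × 0.0011^(1/2) = 5.63 m³/s.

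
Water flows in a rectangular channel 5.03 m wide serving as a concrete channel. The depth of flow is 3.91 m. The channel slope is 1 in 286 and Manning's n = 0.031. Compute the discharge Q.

Q = 49.8 m³/s

Flow area A = b·y = 5.03 × 3.91 = 19.67 m². Wetted perimeter P = b + 2y = 5.03 + 2×3.91 = 12.85 m.
Hydraulic radius R = A/P = 19.67/12.85 = 1.531 m.
Manning's equation: Q = (1/n) A R^(2/3) S^(1/2) = (1/0.031) × 19.67 × 1.531^(2/3) × 0.003497^(1/2) = 49.8 m³/s.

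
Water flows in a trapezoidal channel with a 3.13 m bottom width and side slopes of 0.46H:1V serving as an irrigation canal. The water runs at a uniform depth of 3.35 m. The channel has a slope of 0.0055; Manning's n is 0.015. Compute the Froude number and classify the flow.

supercritical

With bottom width b = 3.13 m and side slope z = 0.46: A = (b + zy)y = (3.13 + 0.46×3.35)×3.35 = 15.65 m²; P = b + 2y√(1+z²) = 3.13 + 2×3.35×1.101 = 10.5 m.
Hydraulic radius R = A/P = 15.65/10.5 = 1.49 m.
V = (1/n) R^(2/3) √S = (1/0.015) × 1.49^(2/3) × √0.0055 = 6.449 m/s. Hydraulic depth D_h = A/T = 15.65/6.212 = 2.519 m.
Froude number Fr = V/√(g·D_h) = 6.449/√(9.81×2.519) = 1.3, which is greater than 1, so the flow is supercritical.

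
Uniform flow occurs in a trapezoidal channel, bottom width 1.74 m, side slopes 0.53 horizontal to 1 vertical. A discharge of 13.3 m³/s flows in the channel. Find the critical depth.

At critical depth, Q² T / (g A³) = 1, i.e. A³/T = Q²/g = 13.3²/9.81 = 18.03.
At y = 1.89 m: A³/T = 37.17 — high.
At y = 1.37 m: A³/T = 12.08 — low.
At y = 1.54 m: A³/T = 18.09 — close enough.

y_c = 1.54 m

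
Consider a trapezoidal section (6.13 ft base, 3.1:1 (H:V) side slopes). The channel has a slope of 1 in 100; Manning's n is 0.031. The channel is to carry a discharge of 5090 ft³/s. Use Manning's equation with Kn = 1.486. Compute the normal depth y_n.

Manning's equation rearranged: A R^(2/3) = nQ / (1.486·√S) = 0.031 × 5090 / (1.486 × √0.01) = 1062.
Trying y = 7.17 ft: A R^(2/3) = 499.3 — low.
Trying y = 10.9 ft: A R^(2/3) = 1379 — high.
Trying y = 9.8 ft: A R^(2/3) = 1062 — ≈ 1062.

y_n = 9.8 ft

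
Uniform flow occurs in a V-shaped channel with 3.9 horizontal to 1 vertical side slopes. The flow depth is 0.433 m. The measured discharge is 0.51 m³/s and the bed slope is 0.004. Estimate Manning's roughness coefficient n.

For a triangular section with side slope z = 3.9: A = zy² = 3.9×0.433² = 0.7312 m²; P = 2y√(1+z²) = 2×0.433×4.026 = 3.487 m.
Hydraulic radius R = A/P = 0.7312/3.487 = 0.2097 m.
Rearranging Manning's equation: n = (1/Q) A R^(2/3) S^(1/2) = (1/0.51) × 0.7312 × 0.2097^(2/3) × √0.004 = 0.032.

n = 0.032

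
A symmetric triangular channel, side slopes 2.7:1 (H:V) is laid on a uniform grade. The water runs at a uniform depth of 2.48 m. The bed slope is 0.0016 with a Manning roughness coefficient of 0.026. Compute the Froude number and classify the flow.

subcritical

For a triangular section with side slope z = 2.7: A = zy² = 2.7×2.48² = 16.61 m²; P = 2y√(1+z²) = 2×2.48×2.879 = 14.28 m.
Hydraulic radius R = A/P = 16.61/14.28 = 1.163 m.
V = (1/n) R^(2/3) √S = (1/0.026) × 1.163^(2/3) × √0.0016 = 1.701 m/s. Hydraulic depth D_h = A/T = 16.61/13.39 = 1.24 m.
Froude number Fr = V/√(g·D_h) = 1.701/√(9.81×1.24) = 0.488, which is less than 1, so the flow is subcritical.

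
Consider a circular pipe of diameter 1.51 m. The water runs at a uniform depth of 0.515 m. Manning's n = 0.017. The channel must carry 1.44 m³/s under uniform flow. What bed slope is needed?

S = 0.0109

For a circular section of diameter D = 1.51 m at depth y = 0.515 m, the central angle is θ = 2 arccos(1 − 2y/D) = 2.495 rad. Then A = (D²/8)(θ − sin θ) = 0.5392 m² and P = Dθ/2 = 1.883 m.
Hydraulic radius R = A/P = 0.5392/1.883 = 0.2863 m.
From Manning's equation, S = [nQ / (1 A R^(2/3))]² = [0.017 × 1.44 / (1 × 0.5392 × 0.2863^(2/3))]² = 0.0109.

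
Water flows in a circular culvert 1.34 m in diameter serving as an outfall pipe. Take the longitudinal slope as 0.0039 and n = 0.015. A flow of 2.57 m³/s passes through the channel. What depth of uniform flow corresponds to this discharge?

Manning's equation rearranged: A R^(2/3) = nQ / (1·√S) = 0.015 × 2.57 / (√0.0039) = 0.6173.
Try y = 1.14 m: A R^(2/3) = 0.7014 — over.
Try y = 0.813 m: A R^(2/3) = 0.4648 — short.
Try y = 1 m: A R^(2/3) = 0.6167 — close enough.

y_n = 1 m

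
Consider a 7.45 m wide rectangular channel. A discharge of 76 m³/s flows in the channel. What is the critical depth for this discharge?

For a rectangular channel, critical depth y_c = (q²/g)^(1/3) where q = Q/b = 76/7.45 = 10.2 m²/s.
So y_c = (10.2²/9.81)^(1/3) = 2.2 m.

y_c = 2.2 m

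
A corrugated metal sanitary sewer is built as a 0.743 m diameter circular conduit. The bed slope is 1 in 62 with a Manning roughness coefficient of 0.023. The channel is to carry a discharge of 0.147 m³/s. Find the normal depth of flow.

y_n = 0.219 m

Manning's equation rearranged: A R^(2/3) = nQ / (1·√S) = 0.023 × 0.147 / (√0.01613) = 0.02662.
Try y = 0.15 m: A R^(2/3) = 0.0126 — short.
Try y = 0.26 m: A R^(2/3) = 0.0371 — over.
Try y = 0.219 m: A R^(2/3) = 0.02671 — ≈ 0.02662.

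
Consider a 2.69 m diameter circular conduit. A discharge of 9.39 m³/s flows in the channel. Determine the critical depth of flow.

y_c = 1.36 m

At critical depth, Q² T / (g A³) = 1, i.e. A³/T = Q²/g = 9.39²/9.81 = 8.988.
Trying y = 1.5 m: A³/T = 12.94 — high.
Trying y = 1.2 m: A³/T = 5.515 — low.
Trying y = 1.36 m: A³/T = 8.899 — ≈ 8.988.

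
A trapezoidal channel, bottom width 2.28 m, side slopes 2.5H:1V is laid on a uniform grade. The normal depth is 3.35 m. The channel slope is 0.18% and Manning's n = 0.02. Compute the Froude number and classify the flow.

subcritical

With bottom width b = 2.28 m and side slope z = 2.5: A = (b + zy)y = (2.28 + 2.5×3.35)×3.35 = 35.69 m²; P = b + 2y√(1+z²) = 2.28 + 2×3.35×2.693 = 20.32 m.
Hydraulic radius R = A/P = 35.69/20.32 = 1.757 m.
V = (1/n) R^(2/3) √S = (1/0.02) × 1.757^(2/3) × √0.0018 = 3.088 m/s. Hydraulic depth D_h = A/T = 35.69/19.03 = 1.876 m.
Froude number Fr = V/√(g·D_h) = 3.088/√(9.81×1.876) = 0.72, which is less than 1, so the flow is subcritical.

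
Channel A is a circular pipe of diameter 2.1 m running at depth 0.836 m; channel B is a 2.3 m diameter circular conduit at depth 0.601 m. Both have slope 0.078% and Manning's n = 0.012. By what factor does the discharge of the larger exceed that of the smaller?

1.75

Channel A: For a circular section of diameter D = 2.1 m at depth y = 0.836 m, the central angle is θ = 2 arccos(1 − 2y/D) = 2.731 rad. Then A = (D²/8)(θ − sin θ) = 1.286 m² and P = Dθ/2 = 2.868 m. Hydraulic radius R = A/P = 1.286/2.868 = 0.4483 m. Q_A = (1/0.012)·1.286·0.4483^(2/3)·√0.00078 = 1.752 m³/s.
Channel B: For a circular section of diameter D = 2.3 m at depth y = 0.601 m, the central angle is θ = 2 arccos(1 − 2y/D) = 2.146 rad. Then A = (D²/8)(θ − sin θ) = 0.8644 m² and P = Dθ/2 = 2.468 m. Hydraulic radius R = A/P = 0.8644/2.468 = 0.3502 m. Q_B = (1/0.012)·0.8644·0.3502^(2/3)·√0.00078 = 0.9996 m³/s.
The larger discharge is 1.752 m³/s and the smaller is 0.9996 m³/s; the ratio is 1.75.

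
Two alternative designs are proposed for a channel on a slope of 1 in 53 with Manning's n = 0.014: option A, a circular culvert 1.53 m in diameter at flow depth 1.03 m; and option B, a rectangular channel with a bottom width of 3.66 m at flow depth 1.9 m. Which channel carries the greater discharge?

Channel A: For a circular section of diameter D = 1.53 m at depth y = 1.03 m, the central angle is θ = 2 arccos(1 − 2y/D) = 3.849 rad. Then A = (D²/8)(θ − sin θ) = 1.316 m² and P = Dθ/2 = 2.945 m. Hydraulic radius R = A/P = 1.316/2.945 = 0.4471 m. Q_A = (1/0.014)·1.316·0.4471^(2/3)·√0.01887 = 7.552 m³/s.
Channel B: Flow area A = b·y = 3.66 × 1.9 = 6.954 m². Wetted perimeter P = b + 2y = 3.66 + 2×1.9 = 7.46 m. Hydraulic radius R = A/P = 6.954/7.46 = 0.9322 m. Q_B = (1/0.014)·6.954·0.9322^(2/3)·√0.01887 = 65.11 m³/s.
Q_A = 7.552 m³/s vs Q_B = 65.11 m³/s, so channel B carries more.

channel B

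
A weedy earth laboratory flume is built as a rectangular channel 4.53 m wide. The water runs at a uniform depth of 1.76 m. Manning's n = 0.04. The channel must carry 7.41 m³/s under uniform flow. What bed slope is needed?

S = 0.0014

Flow area A = b·y = 4.53 × 1.76 = 7.973 m². Wetted perimeter P = b + 2y = 4.53 + 2×1.76 = 8.05 m.
Hydraulic radius R = A/P = 7.973/8.05 = 0.9904 m.
From Manning's equation, S = [nQ / (1 A R^(2/3))]² = [0.04 × 7.41 / (1 × 7.973 × 0.9904^(2/3))]² = 0.0014.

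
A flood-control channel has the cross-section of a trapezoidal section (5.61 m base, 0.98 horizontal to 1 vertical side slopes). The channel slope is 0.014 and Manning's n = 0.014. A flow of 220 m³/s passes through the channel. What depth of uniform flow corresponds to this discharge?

y_n = 2.42 m

Manning's equation rearranged: A R^(2/3) = nQ / (1·√S) = 0.014 × 220 / (√0.014) = 26.03.
Trying y = 3.08 m: A R^(2/3) = 40.29 — over.
Trying y = 1.86 m: A R^(2/3) = 16.28 — short.
Trying y = 2.42 m: A R^(2/3) = 25.97 — ≈ 26.03.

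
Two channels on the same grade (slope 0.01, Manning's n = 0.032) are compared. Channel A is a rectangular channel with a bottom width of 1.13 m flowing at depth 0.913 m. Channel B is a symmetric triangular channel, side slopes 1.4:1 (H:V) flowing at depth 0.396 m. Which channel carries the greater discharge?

Channel A: Flow area A = b·y = 1.13 × 0.913 = 1.032 m². Wetted perimeter P = b + 2y = 1.13 + 2×0.913 = 2.956 m. Hydraulic radius R = A/P = 1.032/2.956 = 0.349 m. Q_A = (1/0.032)·1.032·0.349^(2/3)·√0.01 = 1.598 m³/s.
Channel B: For a triangular section with side slope z = 1.4: A = zy² = 1.4×0.396² = 0.2195 m²; P = 2y√(1+z²) = 2×0.396×1.72 = 1.363 m. Hydraulic radius R = A/P = 0.2195/1.363 = 0.1611 m. Q_B = (1/0.032)·0.2195·0.1611^(2/3)·√0.01 = 0.2031 m³/s.
Q_A = 1.598 m³/s vs Q_B = 0.2031 m³/s, so channel A carries more.

channel A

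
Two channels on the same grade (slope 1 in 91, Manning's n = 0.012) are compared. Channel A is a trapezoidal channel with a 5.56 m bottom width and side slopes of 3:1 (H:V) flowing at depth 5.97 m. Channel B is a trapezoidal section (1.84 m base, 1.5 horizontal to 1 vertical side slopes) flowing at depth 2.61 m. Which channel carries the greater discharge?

Channel A: With bottom width b = 5.56 m and side slope z = 3: A = (b + zy)y = (5.56 + 3×5.97)×5.97 = 140.1 m²; P = b + 2y√(1+z²) = 5.56 + 2×5.97×3.162 = 43.32 m. Hydraulic radius R = A/P = 140.1/43.32 = 3.235 m. Q_A = (1/0.012)·140.1·3.235^(2/3)·√0.01099 = 2677 m³/s.
Channel B: With bottom width b = 1.84 m and side slope z = 1.5: A = (b + zy)y = (1.84 + 1.5×2.61)×2.61 = 15.02 m²; P = b + 2y√(1+z²) = 1.84 + 2×2.61×1.803 = 11.25 m. Hydraulic radius R = A/P = 15.02/11.25 = 1.335 m. Q_B = (1/0.012)·15.02·1.335^(2/3)·√0.01099 = 159.1 m³/s.
Q_A = 2677 m³/s vs Q_B = 159.1 m³/s, so channel A carries more.

channel A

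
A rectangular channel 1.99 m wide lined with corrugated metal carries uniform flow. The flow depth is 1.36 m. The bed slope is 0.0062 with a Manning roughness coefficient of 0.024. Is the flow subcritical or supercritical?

Flow area A = b·y = 1.99 × 1.36 = 2.706 m². Wetted perimeter P = b + 2y = 1.99 + 2×1.36 = 4.71 m.
Hydraulic radius R = A/P = 2.706/4.71 = 0.5746 m.
V = (1/n) R^(2/3) √S = (1/0.024) × 0.5746^(2/3) × √0.0062 = 2.268 m/s. Hydraulic depth D_h = A/T = 2.706/1.99 = 1.36 m.
Froude number Fr = V/√(g·D_h) = 2.268/√(9.81×1.36) = 0.621, which is less than 1, so the flow is subcritical.

subcritical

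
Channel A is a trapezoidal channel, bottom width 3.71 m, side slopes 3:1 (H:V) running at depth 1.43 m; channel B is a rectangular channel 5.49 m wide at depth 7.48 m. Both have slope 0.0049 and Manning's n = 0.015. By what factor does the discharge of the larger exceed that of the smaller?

6.14

Channel A: With bottom width b = 3.71 m and side slope z = 3: A = (b + zy)y = (3.71 + 3×1.43)×1.43 = 11.44 m²; P = b + 2y√(1+z²) = 3.71 + 2×1.43×3.162 = 12.75 m. Hydraulic radius R = A/P = 11.44/12.75 = 0.897 m. Q_A = (1/0.015)·11.44·0.897^(2/3)·√0.0049 = 49.65 m³/s.
Channel B: Flow area A = b·y = 5.49 × 7.48 = 41.07 m². Wetted perimeter P = b + 2y = 5.49 + 2×7.48 = 20.45 m. Hydraulic radius R = A/P = 41.07/20.45 = 2.008 m. Q_B = (1/0.015)·41.07·2.008^(2/3)·√0.0049 = 305 m³/s.
The larger discharge is 305 m³/s and the smaller is 49.65 m³/s; the ratio is 6.14.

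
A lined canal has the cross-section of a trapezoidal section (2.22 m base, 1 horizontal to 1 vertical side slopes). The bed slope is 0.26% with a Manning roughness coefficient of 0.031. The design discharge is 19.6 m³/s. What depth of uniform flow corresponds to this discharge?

y_n = 2.32 m

Manning's equation rearranged: A R^(2/3) = nQ / (1·√S) = 0.031 × 19.6 / (√0.0026) = 11.92.
Trying y = 2.95 m: A R^(2/3) = 19.48 — over.
Trying y = 2 m: A R^(2/3) = 8.838 — short.
Trying y = 2.32 m: A R^(2/3) = 11.89 — matches.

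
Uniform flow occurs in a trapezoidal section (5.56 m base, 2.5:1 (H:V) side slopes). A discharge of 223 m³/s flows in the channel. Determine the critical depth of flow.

y_c = 3.44 m

At critical depth, Q² T / (g A³) = 1, i.e. A³/T = Q²/g = 223²/9.81 = 5069.
Try y = 2.65 m: A³/T = 1790 — short.
Try y = 3.99 m: A³/T = 9336 — over.
Try y = 3.44 m: A³/T = 5078 — ≈ 5069.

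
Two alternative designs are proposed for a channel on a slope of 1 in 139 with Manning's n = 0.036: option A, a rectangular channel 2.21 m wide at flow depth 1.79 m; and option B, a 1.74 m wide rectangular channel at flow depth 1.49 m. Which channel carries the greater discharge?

channel A

Channel A: Flow area A = b·y = 2.21 × 1.79 = 3.956 m². Wetted perimeter P = b + 2y = 2.21 + 2×1.79 = 5.79 m. Hydraulic radius R = A/P = 3.956/5.79 = 0.6832 m. Q_A = (1/0.036)·3.956·0.6832^(2/3)·√0.007194 = 7.23 m³/s.
Channel B: Flow area A = b·y = 1.74 × 1.49 = 2.593 m². Wetted perimeter P = b + 2y = 1.74 + 2×1.49 = 4.72 m. Hydraulic radius R = A/P = 2.593/4.72 = 0.5493 m. Q_B = (1/0.036)·2.593·0.5493^(2/3)·√0.007194 = 4.097 m³/s.
Q_A = 7.23 m³/s vs Q_B = 4.097 m³/s, so channel A carries more.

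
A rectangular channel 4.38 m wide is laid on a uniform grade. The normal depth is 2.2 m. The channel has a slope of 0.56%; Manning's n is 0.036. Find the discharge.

Q = 21.3 m³/s

Flow area A = b·y = 4.38 × 2.2 = 9.636 m². Wetted perimeter P = b + 2y = 4.38 + 2×2.2 = 8.78 m.
Hydraulic radius R = A/P = 9.636/8.78 = 1.097 m.
Manning's equation: Q = (1/n) A R^(2/3) S^(1/2) = (1/0.036) × 9.636 × 1.097^(2/3) × 0.0056^(1/2) = 21.3 m³/s.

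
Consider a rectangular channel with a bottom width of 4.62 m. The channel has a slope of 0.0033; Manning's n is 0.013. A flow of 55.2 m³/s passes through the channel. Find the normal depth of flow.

y_n = 2.42 m

Manning's equation rearranged: A R^(2/3) = nQ / (1·√S) = 0.013 × 55.2 / (√0.0033) = 12.49.
Trying y = 3.01 m: A R^(2/3) = 16.62 — too large.
Trying y = 1.76 m: A R^(2/3) = 8.125 — too small.
Trying y = 2.42 m: A R^(2/3) = 12.5 — ≈ 12.49.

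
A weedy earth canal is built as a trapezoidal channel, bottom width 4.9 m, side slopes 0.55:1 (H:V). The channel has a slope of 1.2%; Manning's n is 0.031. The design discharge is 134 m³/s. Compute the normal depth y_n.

y_n = 3.6 m

Manning's equation rearranged: A R^(2/3) = nQ / (1·√S) = 0.031 × 134 / (√0.012) = 37.92.
Try y = 2.54 m: A R^(2/3) = 20.91 — short.
Try y = 3.6 m: A R^(2/3) = 37.84 — ≈ 37.92.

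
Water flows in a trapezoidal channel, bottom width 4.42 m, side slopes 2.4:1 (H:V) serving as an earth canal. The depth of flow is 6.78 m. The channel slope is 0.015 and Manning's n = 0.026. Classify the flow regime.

With bottom width b = 4.42 m and side slope z = 2.4: A = (b + zy)y = (4.42 + 2.4×6.78)×6.78 = 140.3 m²; P = b + 2y√(1+z²) = 4.42 + 2×6.78×2.6 = 39.68 m.
Hydraulic radius R = A/P = 140.3/39.68 = 3.536 m.
V = (1/n) R^(2/3) √S = (1/0.026) × 3.536^(2/3) × √0.015 = 10.93 m/s. Hydraulic depth D_h = A/T = 140.3/36.96 = 3.795 m.
Froude number Fr = V/√(g·D_h) = 10.93/√(9.81×3.795) = 1.79, which is greater than 1, so the flow is supercritical.

supercritical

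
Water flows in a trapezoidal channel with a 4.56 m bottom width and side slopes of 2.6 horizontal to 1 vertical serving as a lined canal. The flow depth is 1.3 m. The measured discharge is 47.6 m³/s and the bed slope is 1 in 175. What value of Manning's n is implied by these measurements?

n = 0.015

With bottom width b = 4.56 m and side slope z = 2.6: A = (b + zy)y = (4.56 + 2.6×1.3)×1.3 = 10.32 m²; P = b + 2y√(1+z²) = 4.56 + 2×1.3×2.786 = 11.8 m.
Hydraulic radius R = A/P = 10.32/11.8 = 0.8745 m.
Rearranging Manning's equation: n = (1/Q) A R^(2/3) S^(1/2) = (1/47.6) × 10.32 × 0.8745^(2/3) × √0.005714 = 0.015.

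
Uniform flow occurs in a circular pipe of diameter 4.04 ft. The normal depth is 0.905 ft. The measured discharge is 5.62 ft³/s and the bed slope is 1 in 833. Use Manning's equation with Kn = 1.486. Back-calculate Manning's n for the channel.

For a circular section of diameter D = 4.04 ft at depth y = 0.905 ft, the central angle is θ = 2 arccos(1 − 2y/D) = 1.972 rad. Then A = (D²/8)(θ − sin θ) = 2.145 ft² and P = Dθ/2 = 3.984 ft.
Hydraulic radius R = A/P = 2.145/3.984 = 0.5386 ft.
Rearranging Manning's equation: n = (1.486/Q) A R^(2/3) S^(1/2) = (1.486/5.62) × 2.145 × 0.5386^(2/3) × √0.0012 = 0.013.

n = 0.013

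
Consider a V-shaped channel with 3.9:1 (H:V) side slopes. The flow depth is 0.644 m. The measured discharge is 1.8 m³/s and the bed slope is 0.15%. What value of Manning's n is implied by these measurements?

For a triangular section with side slope z = 3.9: A = zy² = 3.9×0.644² = 1.617 m²; P = 2y√(1+z²) = 2×0.644×4.026 = 5.186 m.
Hydraulic radius R = A/P = 1.617/5.186 = 0.3119 m.
Rearranging Manning's equation: n = (1/Q) A R^(2/3) S^(1/2) = (1/1.8) × 1.617 × 0.3119^(2/3) × √0.0015 = 0.016.

n = 0.016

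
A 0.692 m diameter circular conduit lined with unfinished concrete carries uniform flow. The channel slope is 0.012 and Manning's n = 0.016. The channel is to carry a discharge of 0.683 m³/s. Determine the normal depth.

Manning's equation rearranged: A R^(2/3) = nQ / (1·√S) = 0.016 × 0.683 / (√0.012) = 0.09976.
Try y = 0.352 m: A R^(2/3) = 0.06011 — low.
Try y = 0.54 m: A R^(2/3) = 0.1113 — high.
Try y = 0.492 m: A R^(2/3) = 0.09975 — ≈ 0.09976.

y_n = 0.492 m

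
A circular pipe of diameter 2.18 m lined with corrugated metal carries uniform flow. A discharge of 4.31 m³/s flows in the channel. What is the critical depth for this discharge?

At critical depth, Q² T / (g A³) = 1, i.e. A³/T = Q²/g = 4.31²/9.81 = 1.894.
Try y = 0.723 m: A³/T = 0.6164 — low.
Try y = 1.1 m: A³/T = 3.088 — high.
Try y = 0.968 m: A³/T = 1.894 — close enough.

y_c = 0.968 m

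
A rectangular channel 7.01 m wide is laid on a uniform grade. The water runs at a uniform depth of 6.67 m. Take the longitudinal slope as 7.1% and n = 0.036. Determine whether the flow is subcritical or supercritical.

supercritical

Flow area A = b·y = 7.01 × 6.67 = 46.76 m². Wetted perimeter P = b + 2y = 7.01 + 2×6.67 = 20.35 m.
Hydraulic radius R = A/P = 46.76/20.35 = 2.298 m.
V = (1/n) R^(2/3) √S = (1/0.036) × 2.298^(2/3) × √0.071 = 12.89 m/s. Hydraulic depth D_h = A/T = 46.76/7.01 = 6.67 m.
Froude number Fr = V/√(g·D_h) = 12.89/√(9.81×6.67) = 1.59, which is greater than 1, so the flow is supercritical.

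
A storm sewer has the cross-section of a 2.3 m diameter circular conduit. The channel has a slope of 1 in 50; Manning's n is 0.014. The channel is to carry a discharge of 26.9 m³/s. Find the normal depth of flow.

y_n = 1.75 m

Manning's equation rearranged: A R^(2/3) = nQ / (1·√S) = 0.014 × 26.9 / (√0.02) = 2.663.
At y = 1.49 m: A R^(2/3) = 2.163 — too small.
At y = 1.75 m: A R^(2/3) = 2.663 — ≈ 2.663.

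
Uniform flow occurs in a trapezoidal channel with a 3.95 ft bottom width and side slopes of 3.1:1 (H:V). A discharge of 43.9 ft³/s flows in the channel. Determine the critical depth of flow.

y_c = 1.16 ft

At critical depth, Q² T / (g A³) = 1, i.e. A³/T = Q²/g = 43.9²/32.2 = 59.85.
At y = 0.926 ft: A³/T = 26 — short.
At y = 1.37 ft: A³/T = 113.8 — over.
At y = 1.16 ft: A³/T = 60.2 — close enough.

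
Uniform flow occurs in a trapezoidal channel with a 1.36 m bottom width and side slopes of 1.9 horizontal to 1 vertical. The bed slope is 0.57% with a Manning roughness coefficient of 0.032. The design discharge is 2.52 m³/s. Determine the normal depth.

y_n = 0.698 m

Manning's equation rearranged: A R^(2/3) = nQ / (1·√S) = 0.032 × 2.52 / (√0.0057) = 1.068.
Trying y = 0.595 m: A R^(2/3) = 0.7754 — short.
Trying y = 0.827 m: A R^(2/3) = 1.514 — over.
Trying y = 0.698 m: A R^(2/3) = 1.069 — close enough.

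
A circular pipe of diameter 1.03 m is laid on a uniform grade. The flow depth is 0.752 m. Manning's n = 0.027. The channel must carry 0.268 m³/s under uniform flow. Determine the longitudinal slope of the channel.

S = 0.00059

For a circular section of diameter D = 1.03 m at depth y = 0.752 m, the central angle is θ = 2 arccos(1 − 2y/D) = 4.098 rad. Then A = (D²/8)(θ − sin θ) = 0.6518 m² and P = Dθ/2 = 2.11 m.
Hydraulic radius R = A/P = 0.6518/2.11 = 0.3088 m.
From Manning's equation, S = [nQ / (1 A R^(2/3))]² = [0.027 × 0.268 / (1 × 0.6518 × 0.3088^(2/3))]² = 0.00059.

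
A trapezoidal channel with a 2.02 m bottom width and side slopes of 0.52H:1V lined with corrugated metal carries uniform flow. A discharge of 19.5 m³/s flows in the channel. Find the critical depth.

At critical depth, Q² T / (g A³) = 1, i.e. A³/T = Q²/g = 19.5²/9.81 = 38.76.
Try y = 2.04 m: A³/T = 59.94 — too large.
Try y = 1.3 m: A³/T = 12.77 — too small.
Try y = 1.8 m: A³/T = 38.7 — close enough.

y_c = 1.8 m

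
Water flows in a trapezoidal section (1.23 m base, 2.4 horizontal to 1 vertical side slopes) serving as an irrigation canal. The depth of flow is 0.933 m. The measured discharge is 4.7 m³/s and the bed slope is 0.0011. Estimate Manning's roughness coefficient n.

With bottom width b = 1.23 m and side slope z = 2.4: A = (b + zy)y = (1.23 + 2.4×0.933)×0.933 = 3.237 m²; P = b + 2y√(1+z²) = 1.23 + 2×0.933×2.6 = 6.082 m.
Hydraulic radius R = A/P = 3.237/6.082 = 0.5322 m.
Rearranging Manning's equation: n = (1/Q) A R^(2/3) S^(1/2) = (1/4.7) × 3.237 × 0.5322^(2/3) × √0.0011 = 0.015.

n = 0.015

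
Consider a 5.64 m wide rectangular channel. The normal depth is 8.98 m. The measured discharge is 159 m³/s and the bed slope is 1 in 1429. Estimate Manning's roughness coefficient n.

n = 0.014

Flow area A = b·y = 5.64 × 8.98 = 50.65 m². Wetted perimeter P = b + 2y = 5.64 + 2×8.98 = 23.6 m.
Hydraulic radius R = A/P = 50.65/23.6 = 2.146 m.
Rearranging Manning's equation: n = (1/Q) A R^(2/3) S^(1/2) = (1/159) × 50.65 × 2.146^(2/3) × √0.0006998 = 0.014.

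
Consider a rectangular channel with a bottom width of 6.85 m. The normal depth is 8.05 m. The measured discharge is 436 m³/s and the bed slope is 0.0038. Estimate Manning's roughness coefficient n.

n = 0.014

Flow area A = b·y = 6.85 × 8.05 = 55.14 m². Wetted perimeter P = b + 2y = 6.85 + 2×8.05 = 22.95 m.
Hydraulic radius R = A/P = 55.14/22.95 = 2.403 m.
Rearranging Manning's equation: n = (1/Q) A R^(2/3) S^(1/2) = (1/436) × 55.14 × 2.403^(2/3) × √0.0038 = 0.014.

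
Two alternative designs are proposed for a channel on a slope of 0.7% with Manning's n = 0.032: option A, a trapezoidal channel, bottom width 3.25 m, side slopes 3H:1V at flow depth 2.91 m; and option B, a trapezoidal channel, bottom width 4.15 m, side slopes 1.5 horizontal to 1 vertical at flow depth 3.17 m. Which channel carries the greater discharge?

Channel A: With bottom width b = 3.25 m and side slope z = 3: A = (b + zy)y = (3.25 + 3×2.91)×2.91 = 34.86 m²; P = b + 2y√(1+z²) = 3.25 + 2×2.91×3.162 = 21.65 m. Hydraulic radius R = A/P = 34.86/21.65 = 1.61 m. Q_A = (1/0.032)·34.86·1.61^(2/3)·√0.007 = 125.2 m³/s.
Channel B: With bottom width b = 4.15 m and side slope z = 1.5: A = (b + zy)y = (4.15 + 1.5×3.17)×3.17 = 28.23 m²; P = b + 2y√(1+z²) = 4.15 + 2×3.17×1.803 = 15.58 m. Hydraulic radius R = A/P = 28.23/15.58 = 1.812 m. Q_B = (1/0.032)·28.23·1.812^(2/3)·√0.007 = 109.7 m³/s.
Q_A = 125.2 m³/s vs Q_B = 109.7 m³/s, so channel A carries more.

channel A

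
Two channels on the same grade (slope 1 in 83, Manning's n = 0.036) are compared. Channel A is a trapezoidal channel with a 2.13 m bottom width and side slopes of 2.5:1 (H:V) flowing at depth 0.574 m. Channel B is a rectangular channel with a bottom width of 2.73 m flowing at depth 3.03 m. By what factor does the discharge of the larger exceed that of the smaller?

Channel A: With bottom width b = 2.13 m and side slope z = 2.5: A = (b + zy)y = (2.13 + 2.5×0.574)×0.574 = 2.046 m²; P = b + 2y√(1+z²) = 2.13 + 2×0.574×2.693 = 5.221 m. Hydraulic radius R = A/P = 2.046/5.221 = 0.3919 m. Q_A = (1/0.036)·2.046·0.3919^(2/3)·√0.01205 = 3.341 m³/s.
Channel B: Flow area A = b·y = 2.73 × 3.03 = 8.272 m². Wetted perimeter P = b + 2y = 2.73 + 2×3.03 = 8.79 m. Hydraulic radius R = A/P = 8.272/8.79 = 0.9411 m. Q_B = (1/0.036)·8.272·0.9411^(2/3)·√0.01205 = 24.22 m³/s.
The larger discharge is 24.22 m³/s and the smaller is 3.341 m³/s; the ratio is 7.25.

7.25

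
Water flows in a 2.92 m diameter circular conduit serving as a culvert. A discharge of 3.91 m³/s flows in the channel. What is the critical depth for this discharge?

y_c = 0.844 m

At critical depth, Q² T / (g A³) = 1, i.e. A³/T = Q²/g = 3.91²/9.81 = 1.558.
Try y = 1.04 m: A³/T = 3.5 — high.
Try y = 0.844 m: A³/T = 1.56 — matches.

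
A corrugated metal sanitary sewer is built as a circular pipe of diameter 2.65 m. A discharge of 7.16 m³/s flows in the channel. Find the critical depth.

y_c = 1.19 m

At critical depth, Q² T / (g A³) = 1, i.e. A³/T = Q²/g = 7.16²/9.81 = 5.226.
At y = 0.962 m: A³/T = 2.319 — too small.
At y = 1.46 m: A³/T = 11.46 — too large.
At y = 1.19 m: A³/T = 5.248 — ≈ 5.226.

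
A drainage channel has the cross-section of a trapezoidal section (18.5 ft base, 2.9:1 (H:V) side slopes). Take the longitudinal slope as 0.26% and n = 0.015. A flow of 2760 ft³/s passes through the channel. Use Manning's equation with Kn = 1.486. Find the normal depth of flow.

y_n = 6.07 ft

Manning's equation rearranged: A R^(2/3) = nQ / (1.486·√S) = 0.015 × 2760 / (1.486 × √0.0026) = 546.4.
Trying y = 5.46 ft: A R^(2/3) = 440.8 — short.
Trying y = 7.48 ft: A R^(2/3) = 839.8 — over.
Trying y = 6.07 ft: A R^(2/3) = 545.9 — matches.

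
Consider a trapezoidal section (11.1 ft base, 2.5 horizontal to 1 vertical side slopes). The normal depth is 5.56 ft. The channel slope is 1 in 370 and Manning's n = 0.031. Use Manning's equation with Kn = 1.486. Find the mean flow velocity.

With bottom width b = 11.1 ft and side slope z = 2.5: A = (b + zy)y = (11.1 + 2.5×5.56)×5.56 = 139 ft²; P = b + 2y√(1+z²) = 11.1 + 2×5.56×2.693 = 41.04 ft.
Hydraulic radius R = A/P = 139/41.04 = 3.387 ft.
From Manning's equation, V = (1.486/n) R^(2/3) S^(1/2) = (1.486/0.031) × 3.387^(2/3) × 0.002703^(1/2) = 5.62 ft/s.

V = 5.62 ft/s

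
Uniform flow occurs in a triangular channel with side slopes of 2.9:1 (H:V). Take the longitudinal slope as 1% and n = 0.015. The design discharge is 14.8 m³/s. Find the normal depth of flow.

Manning's equation rearranged: A R^(2/3) = nQ / (1·√S) = 0.015 × 14.8 / (√0.01) = 2.22.
Trying y = 1.35 m: A R^(2/3) = 3.917 — over.
Trying y = 0.872 m: A R^(2/3) = 1.221 — short.
Trying y = 1.09 m: A R^(2/3) = 2.214 — ≈ 2.22.

y_n = 1.09 m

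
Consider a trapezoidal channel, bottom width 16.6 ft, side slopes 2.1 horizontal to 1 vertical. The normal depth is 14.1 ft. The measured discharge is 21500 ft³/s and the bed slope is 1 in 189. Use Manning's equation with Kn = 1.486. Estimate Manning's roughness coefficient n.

With bottom width b = 16.6 ft and side slope z = 2.1: A = (b + zy)y = (16.6 + 2.1×14.1)×14.1 = 651.6 ft²; P = b + 2y√(1+z²) = 16.6 + 2×14.1×2.326 = 82.19 ft.
Hydraulic radius R = A/P = 651.6/82.19 = 7.927 ft.
Rearranging Manning's equation: n = (1.486/Q) A R^(2/3) S^(1/2) = (1.486/21500) × 651.6 × 7.927^(2/3) × √0.005291 = 0.013.

n = 0.013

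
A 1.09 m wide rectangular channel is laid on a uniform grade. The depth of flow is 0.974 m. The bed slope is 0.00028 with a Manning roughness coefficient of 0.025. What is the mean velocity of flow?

Flow area A = b·y = 1.09 × 0.974 = 1.062 m². Wetted perimeter P = b + 2y = 1.09 + 2×0.974 = 3.038 m.
Hydraulic radius R = A/P = 1.062/3.038 = 0.3495 m.
From Manning's equation, V = (1/n) R^(2/3) S^(1/2) = (1/0.025) × 0.3495^(2/3) × 0.00028^(1/2) = 0.332 m/s.

V = 0.332 m/s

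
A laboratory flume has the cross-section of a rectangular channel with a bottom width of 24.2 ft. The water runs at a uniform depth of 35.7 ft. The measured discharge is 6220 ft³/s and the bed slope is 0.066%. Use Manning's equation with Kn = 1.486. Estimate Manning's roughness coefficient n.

n = 0.023

Flow area A = b·y = 24.2 × 35.7 = 863.9 ft². Wetted perimeter P = b + 2y = 24.2 + 2×35.7 = 95.6 ft.
Hydraulic radius R = A/P = 863.9/95.6 = 9.037 ft.
Rearranging Manning's equation: n = (1.486/Q) A R^(2/3) S^(1/2) = (1.486/6220) × 863.9 × 9.037^(2/3) × √0.00066 = 0.023.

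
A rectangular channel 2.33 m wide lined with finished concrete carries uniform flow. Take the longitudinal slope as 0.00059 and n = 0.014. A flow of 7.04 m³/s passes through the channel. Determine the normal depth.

y_n = 2.11 m

Manning's equation rearranged: A R^(2/3) = nQ / (1·√S) = 0.014 × 7.04 / (√0.00059) = 4.058.
Try y = 2.39 m: A R^(2/3) = 4.732 — high.
Try y = 1.57 m: A R^(2/3) = 2.797 — low.
Try y = 2.11 m: A R^(2/3) = 4.06 — ≈ 4.058.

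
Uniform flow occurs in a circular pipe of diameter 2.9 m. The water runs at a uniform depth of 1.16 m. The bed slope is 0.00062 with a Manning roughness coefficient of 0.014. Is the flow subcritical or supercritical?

For a circular section of diameter D = 2.9 m at depth y = 1.16 m, the central angle is θ = 2 arccos(1 − 2y/D) = 2.739 rad. Then A = (D²/8)(θ − sin θ) = 2.467 m² and P = Dθ/2 = 3.971 m.
Hydraulic radius R = A/P = 2.467/3.971 = 0.6213 m.
V = (1/n) R^(2/3) √S = (1/0.014) × 0.6213^(2/3) × √0.00062 = 1.295 m/s. Hydraulic depth D_h = A/T = 2.467/2.841 = 0.8683 m.
Froude number Fr = V/√(g·D_h) = 1.295/√(9.81×0.8683) = 0.444, which is less than 1, so the flow is subcritical.

subcritical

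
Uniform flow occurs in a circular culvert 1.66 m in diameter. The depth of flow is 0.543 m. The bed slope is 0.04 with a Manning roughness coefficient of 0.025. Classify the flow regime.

supercritical

For a circular section of diameter D = 1.66 m at depth y = 0.543 m, the central angle is θ = 2 arccos(1 − 2y/D) = 2.435 rad. Then A = (D²/8)(θ − sin θ) = 0.6154 m² and P = Dθ/2 = 2.021 m.
Hydraulic radius R = A/P = 0.6154/2.021 = 0.3044 m.
V = (1/n) R^(2/3) √S = (1/0.025) × 0.3044^(2/3) × √0.04 = 3.62 m/s. Hydraulic depth D_h = A/T = 0.6154/1.558 = 0.3951 m.
Froude number Fr = V/√(g·D_h) = 3.62/√(9.81×0.3951) = 1.84, which is greater than 1, so the flow is supercritical.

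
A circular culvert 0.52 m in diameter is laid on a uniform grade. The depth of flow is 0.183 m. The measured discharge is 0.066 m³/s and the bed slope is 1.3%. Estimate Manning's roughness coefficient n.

For a circular section of diameter D = 0.52 m at depth y = 0.183 m, the central angle is θ = 2 arccos(1 − 2y/D) = 2.54 rad. Then A = (D²/8)(θ − sin θ) = 0.06674 m² and P = Dθ/2 = 0.6605 m.
Hydraulic radius R = A/P = 0.06674/0.6605 = 0.101 m.
Rearranging Manning's equation: n = (1/Q) A R^(2/3) S^(1/2) = (1/0.066) × 0.06674 × 0.101^(2/3) × √0.013 = 0.025.

n = 0.025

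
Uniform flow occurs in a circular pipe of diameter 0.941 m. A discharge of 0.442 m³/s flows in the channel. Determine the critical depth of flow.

At critical depth, Q² T / (g A³) = 1, i.e. A³/T = Q²/g = 0.442²/9.81 = 0.01991.
Trying y = 0.292 m: A³/T = 0.007141 — too small.
Trying y = 0.381 m: A³/T = 0.01992 — matches.

y_c = 0.381 m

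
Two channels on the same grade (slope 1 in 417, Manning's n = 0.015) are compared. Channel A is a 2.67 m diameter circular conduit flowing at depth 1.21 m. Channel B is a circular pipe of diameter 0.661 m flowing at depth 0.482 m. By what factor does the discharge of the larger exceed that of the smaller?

19.8

Channel A: For a circular section of diameter D = 2.67 m at depth y = 1.21 m, the central angle is θ = 2 arccos(1 − 2y/D) = 2.954 rad. Then A = (D²/8)(θ − sin θ) = 2.466 m² and P = Dθ/2 = 3.944 m. Hydraulic radius R = A/P = 2.466/3.944 = 0.6254 m. Q_A = (1/0.015)·2.466·0.6254^(2/3)·√0.002398 = 5.888 m³/s.
Channel B: For a circular section of diameter D = 0.661 m at depth y = 0.482 m, the central angle is θ = 2 arccos(1 − 2y/D) = 4.094 rad. Then A = (D²/8)(θ − sin θ) = 0.2681 m² and P = Dθ/2 = 1.353 m. Hydraulic radius R = A/P = 0.2681/1.353 = 0.1981 m. Q_B = (1/0.015)·0.2681·0.1981^(2/3)·√0.002398 = 0.2975 m³/s.
The larger discharge is 5.888 m³/s and the smaller is 0.2975 m³/s; the ratio is 19.8.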